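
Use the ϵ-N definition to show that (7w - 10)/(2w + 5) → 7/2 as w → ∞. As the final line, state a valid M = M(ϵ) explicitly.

M = (55/4)/ϵ

Let ϵ > 0 be given. We seek M > 0 such that w > M implies |(7w - 10)/(2w + 5) − (7/2)| < ϵ.
(7w - 10)/(2w + 5) − (7/2) = (2(7w - 10) − 7(2w + 5)) / (2(2w + 5)) = -55/(2(2w + 5)).
For w > 0 we have 2w + 5 > 2w, so |(7w - 10)/(2w + 5) − (7/2)| = 55/(2(2w + 5)) < 55/(2·2w) = (55/4)/w.
Thus |(7w - 10)/(2w + 5) − (7/2)| < ϵ whenever w > (55/4)/ϵ.
Take M = (55/4)/ϵ. If w > M then |(7w - 10)/(2w + 5) − (7/2)| < (55/4)/w < ϵ.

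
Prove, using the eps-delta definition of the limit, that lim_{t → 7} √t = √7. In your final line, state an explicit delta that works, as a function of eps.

Fix eps > 0. We want delta > 0 such that 0 < |t − 7| < delta implies |√t − √7| < eps.
Multiplying by the conjugate, |√t − √7| = |t − 7|/(√t + √7).
Restrict delta ≤ 7 so that |t − 7| < 7 forces t > 0, and then √t + √7 > √7.
Hence |√t − √7| < |t − 7|/√7, which is < eps once |t − 7| < √7·eps.
Take delta = min(7, √7·eps). If 0 < |t − 7| < delta then t > 0 and |√t − √7| < |t − 7|/√7 < eps.

delta = min(7, √7·eps)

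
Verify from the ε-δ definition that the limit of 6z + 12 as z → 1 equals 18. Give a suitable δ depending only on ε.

δ = ε/6

Suppose ε > 0. We need δ > 0 so that 0 < |z − 1| < δ implies |(6z + 12) − 18| < ε.
Since (6z + 12) − 18 = 6(z − 1), we have |(6z + 12) − 18| = 6|z − 1|.
Thus it suffices that |z − 1| < ε/6.
Take δ = ε/6. If 0 < |z − 1| < δ then |(6z + 12) − 18| = 6|z − 1| < 6·(ε/6) = ε.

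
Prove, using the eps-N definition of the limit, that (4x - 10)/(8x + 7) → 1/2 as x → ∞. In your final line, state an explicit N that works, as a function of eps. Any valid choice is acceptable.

Fix eps > 0. We seek N > 0 such that x > N implies |(4x - 10)/(8x + 7) − (1/2)| < eps.
(4x - 10)/(8x + 7) − (1/2) = (8(4x - 10) − 4(8x + 7)) / (8(8x + 7)) = -108/(8(8x + 7)).
For x > 0 we have 8x + 7 > 8x, so |(4x - 10)/(8x + 7) − (1/2)| = 108/(8(8x + 7)) < 108/(8·8x) = (27/16)/x.
Thus |(4x - 10)/(8x + 7) − (1/2)| < eps whenever x > (27/16)/eps.
Take N = (27/16)/eps. If x > N then |(4x - 10)/(8x + 7) − (1/2)| < (27/16)/x < eps.

N = (27/16)/eps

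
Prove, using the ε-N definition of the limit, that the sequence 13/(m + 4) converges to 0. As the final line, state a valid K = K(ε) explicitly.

Fix ε > 0. For m ≥ 1, |13/(m + 4) − 0| = 13/(m + 4) ≤ 13/m.
We need 13/m < ε, i.e. m > 13/ε.
Take K = 13/ε. If m > K then |13/(m + 4)| ≤ 13/m < ε.

K = 13/ε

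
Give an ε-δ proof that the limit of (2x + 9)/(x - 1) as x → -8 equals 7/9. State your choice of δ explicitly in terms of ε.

Suppose ε > 0. We want δ > 0 with 0 < |x + 8| < δ ⇒ |(2x + 9)/(x - 1) − (7/9)| < ε.
Combining over a common denominator, (2x + 9)/(x - 1) − (7/9) = [(2x + 9)·(-9) − (-7)·(x - 1)] / [(-9)·(x - 1)] = -11(x + 8) / ((-9)(x - 1)).
So |(2x + 9)/(x - 1) − (7/9)| = 11|x + 8| / (9·|x − 1|).
Require δ ≤ 9/2, so |x − 1| ≥ |-9| − |x + 8| > 9 − 9/2 = 9/2.
Hence |(2x + 9)/(x - 1) − (7/9)| < 11|x + 8|/(9·(9/2)) = (22/81)|x + 8|, which is < ε once |x + 8| < (81/22)ε.
Take δ = min(9/2, (81/22)ε). Then 0 < |x + 8| < δ forces both bounds, so |(2x + 9)/(x - 1) − (7/9)| < ε.

δ = min(9/2, (81/22)ε)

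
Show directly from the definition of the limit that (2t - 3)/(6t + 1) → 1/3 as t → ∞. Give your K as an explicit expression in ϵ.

Suppose ϵ > 0. We seek K > 0 such that t > K implies |(2t - 3)/(6t + 1) − (1/3)| < ϵ.
(2t - 3)/(6t + 1) − (1/3) = (6(2t - 3) − 2(6t + 1)) / (6(6t + 1)) = -20/(6(6t + 1)).
For t > 0 we have 6t + 1 > 6t, so |(2t - 3)/(6t + 1) − (1/3)| = 20/(6(6t + 1)) < 20/(6·6t) = (5/9)/t.
Thus |(2t - 3)/(6t + 1) − (1/3)| < ϵ whenever t > (5/9)/ϵ.
Take K = (5/9)/ϵ. If t > K then |(2t - 3)/(6t + 1) − (1/3)| < (5/9)/t < ϵ.

K = (5/9)/ϵ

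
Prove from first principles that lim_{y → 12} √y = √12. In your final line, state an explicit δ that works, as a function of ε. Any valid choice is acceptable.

Suppose ε > 0. We want δ > 0 such that 0 < |y − 12| < δ implies |√y − √12| < ε.
Multiplying by the conjugate, |√y − √12| = |y − 12|/(√y + √12).
Restrict δ ≤ 12 so that |y − 12| < 12 forces y > 0, and then √y + √12 > √12.
Hence |√y − √12| < |y − 12|/√12, which is < ε once |y − 12| < √12·ε.
Take δ = min(12, √12·ε). If 0 < |y − 12| < δ then y > 0 and |√y − √12| < |y − 12|/√12 < ε.

δ = min(12, √12·ε)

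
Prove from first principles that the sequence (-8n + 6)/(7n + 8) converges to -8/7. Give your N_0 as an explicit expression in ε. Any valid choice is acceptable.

N_0 = (106/49)/ε

Let ε > 0 be given. For n ≥ 1, |(-8n + 6)/(7n + 8) + 8/7| = |106|/(7(7n + 8)) = 106/(7(7n + 8)).
Since 7n + 8 ≥ 7n for n ≥ 1, this is ≤ 106/(7·7n) = (106/49)/n.
So |(-8n + 6)/(7n + 8) + 8/7| < ε whenever n > (106/49)/ε.
Take N_0 = (106/49)/ε. If n > N_0 then |(-8n + 6)/(7n + 8) + 8/7| ≤ (106/49)/n < ε.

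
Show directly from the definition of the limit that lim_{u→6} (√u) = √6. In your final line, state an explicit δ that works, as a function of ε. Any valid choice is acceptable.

δ = min(6, √6·ε)

Let ε > 0. We want δ > 0 such that 0 < |u − 6| < δ implies |√u − √6| < ε.
Multiplying by the conjugate, |√u − √6| = |u − 6|/(√u + √6).
Restrict δ ≤ 6 so that |u − 6| < 6 forces u > 0, and then √u + √6 > √6.
Hence |√u − √6| < |u − 6|/√6, which is < ε once |u − 6| < √6·ε.
Take δ = min(6, √6·ε). If 0 < |u − 6| < δ then u > 0 and |√u − √6| < |u − 6|/√6 < ε.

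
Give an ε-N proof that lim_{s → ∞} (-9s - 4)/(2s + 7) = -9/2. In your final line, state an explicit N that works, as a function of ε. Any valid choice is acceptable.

Let ε > 0. We seek N > 0 such that s > N implies |(-9s - 4)/(2s + 7) + 9/2| < ε.
(-9s - 4)/(2s + 7) + 9/2 = (2(-9s - 4) − (-9)(2s + 7)) / (2(2s + 7)) = 55/(2(2s + 7)).
For s > 0 we have 2s + 7 > 2s, so |(-9s - 4)/(2s + 7) + 9/2| = 55/(2(2s + 7)) < 55/(2·2s) = (55/4)/s.
Thus |(-9s - 4)/(2s + 7) + 9/2| < ε whenever s > (55/4)/ε.
Take N = (55/4)/ε. If s > N then |(-9s - 4)/(2s + 7) + 9/2| < (55/4)/s < ε.

N = (55/4)/ε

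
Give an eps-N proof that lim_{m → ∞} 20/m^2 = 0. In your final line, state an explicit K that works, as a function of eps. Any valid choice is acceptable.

Fix eps > 0. For m ≥ 1, |20/m^2 − 0| = 20/m^2.
20/m^2 < eps ⇔ m^2 > 20/eps ⇔ m > (20/eps)^{1/2}.
Take K = (20/eps)^{1/2}. Then m > K implies 20/m^2 < eps.

K = (20/eps)^{1/2}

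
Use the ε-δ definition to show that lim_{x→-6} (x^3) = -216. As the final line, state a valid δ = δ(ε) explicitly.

Let ε > 0 be given. We seek δ > 0 with 0 < |x + 6| < δ ⇒ |x^3 + 216| < ε.
Factor: x^3 + 216 = (x + 6)(x^2 - 6x + 36), so |x^3 + 216| = |x + 6|·|x^2 - 6x + 36|.
Impose δ ≤ 1 so that |x| < 7; then |x^2 - 6x + 36| ≤ 127.
Hence |x^3 + 216| ≤ 127|x + 6|, which is < ε once |x + 6| < ε/127.
Take δ = min(1, ε/127). If 0 < |x + 6| < δ then both bounds hold and |x^3 + 216| ≤ 127|x + 6| < 127·(ε/127) = ε.

δ = min(1, ε/127)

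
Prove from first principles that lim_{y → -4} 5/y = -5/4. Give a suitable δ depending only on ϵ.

Let ϵ > 0. We seek δ > 0 such that 0 < |y + 4| < δ implies |5/y + 5/4| < ϵ.
|5/y + 5/4| = 5·|-4 − y|/(4·|y|) = 5|y + 4|/(4|y|).
Require δ ≤ 2 so that |y| > 4 − 2 = 2, hence 4|y| > 8.
Then |5/y + 5/4| < 5|y + 4|/8, which is < ϵ when |y + 4| < (8/5)ϵ.
Take δ = min(2, (8/5)ϵ). Then 0 < |y + 4| < δ gives both |y + 4| < 2 and |y + 4| < (8/5)ϵ, so |5/y + 5/4| < ϵ.

δ = min(2, (8/5)ϵ)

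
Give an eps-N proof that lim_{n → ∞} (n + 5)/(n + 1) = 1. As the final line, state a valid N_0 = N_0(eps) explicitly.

N_0 = 4/eps

Let eps > 0. For n ≥ 1, |(n + 5)/(n + 1) − 1| = |4|/((n + 1)) = 4/((n + 1)).
Since n + 1 ≥ n for n ≥ 1, this is ≤ 4/(n) = 4/n.
So |(n + 5)/(n + 1) − 1| < eps whenever n > 4/eps.
Take N_0 = 4/eps. If n > N_0 then |(n + 5)/(n + 1) − 1| ≤ 4/n < eps.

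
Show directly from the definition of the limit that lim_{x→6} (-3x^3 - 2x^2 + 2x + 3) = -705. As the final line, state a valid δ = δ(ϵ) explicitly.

δ = min(1, ϵ/405)

Fix ϵ > 0. We want δ > 0 such that 0 < |x − 6| < δ implies |(-3x^3 - 2x^2 + 2x + 3) + 705| < ϵ.
(-3x^3 - 2x^2 + 2x + 3) + 705 = -3x^3 - 2x^2 + 2x + 708 = (x − 6)(-3x^2 - 20x - 118).
So |(-3x^3 - 2x^2 + 2x + 3) + 705| = |x − 6|·|-3x^2 - 20x - 118|.
Assume first that |x − 6| < 1, so |x| < 7. Then |-3x^2 - 20x - 118| ≤ 3·7^2 + 20·7 + 118 = 405.
Hence |(-3x^3 - 2x^2 + 2x + 3) + 705| ≤ 405|x − 6| < ϵ provided |x − 6| < ϵ/405.
Choosing δ = min(1, ϵ/405) ensures both conditions, hence |(-3x^3 - 2x^2 + 2x + 3) + 705| < ϵ.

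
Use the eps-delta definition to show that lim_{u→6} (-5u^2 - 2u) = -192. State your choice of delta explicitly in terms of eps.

Fix eps > 0. We want delta > 0 such that 0 < |u − 6| < delta implies |(-5u^2 - 2u) + 192| < eps.
(-5u^2 - 2u) + 192 = -5u^2 - 2u + 192 = (u − 6)(-5u - 32).
So |(-5u^2 - 2u) + 192| = |u − 6|·|-5u - 32|.
Assume first that |u − 6| < 2, so |u| < 8. Then |-5u - 32| ≤ 5·8 + 32 = 72.
Hence |(-5u^2 - 2u) + 192| ≤ 72|u − 6| < eps provided |u − 6| < eps/72.
Choosing delta = min(2, eps/72) ensures both conditions, hence |(-5u^2 - 2u) + 192| < eps.

delta = min(2, eps/72)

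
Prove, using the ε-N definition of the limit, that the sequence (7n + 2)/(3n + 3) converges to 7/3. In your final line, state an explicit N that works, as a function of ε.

N = (5/3)/ε

Let ε > 0 be given. For n ≥ 1, |(7n + 2)/(3n + 3) − (7/3)| = |-15|/(3(3n + 3)) = 15/(3(3n + 3)).
Since 3n + 3 ≥ 3n for n ≥ 1, this is ≤ 15/(3·3n) = (5/3)/n.
So |(7n + 2)/(3n + 3) − (7/3)| < ε whenever n > (5/3)/ε.
Take N = (5/3)/ε. If n > N then |(7n + 2)/(3n + 3) − (7/3)| ≤ (5/3)/n < ε.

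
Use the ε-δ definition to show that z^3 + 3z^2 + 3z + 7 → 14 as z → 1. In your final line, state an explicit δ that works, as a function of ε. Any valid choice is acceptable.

δ = min(2, ε/28)

Let ε > 0 be given. We want δ > 0 such that 0 < |z − 1| < δ implies |(z^3 + 3z^2 + 3z + 7) − 14| < ε.
(z^3 + 3z^2 + 3z + 7) − 14 = z^3 + 3z^2 + 3z - 7 = (z − 1)(z^2 + 4z + 7).
So |(z^3 + 3z^2 + 3z + 7) − 14| = |z − 1|·|z^2 + 4z + 7|.
Assume first that |z − 1| < 2, so |z| < 3. Then |z^2 + 4z + 7| ≤ 3^2 + 4·3 + 7 = 28.
Hence |(z^3 + 3z^2 + 3z + 7) − 14| ≤ 28|z − 1| < ε provided |z − 1| < ε/28.
Take δ = min(2, ε/28). Then 0 < |z − 1| < δ gives both |z − 1| < 2 and |z − 1| < ε/28, so |(z^3 + 3z^2 + 3z + 7) − 14| < ε.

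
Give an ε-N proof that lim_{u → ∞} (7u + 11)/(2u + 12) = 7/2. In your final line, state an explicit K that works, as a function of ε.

Let ε > 0. We seek K > 0 such that u > K implies |(7u + 11)/(2u + 12) − (7/2)| < ε.
(7u + 11)/(2u + 12) − (7/2) = (2(7u + 11) − 7(2u + 12)) / (2(2u + 12)) = -62/(2(2u + 12)).
For u > 0 we have 2u + 12 > 2u, so |(7u + 11)/(2u + 12) − (7/2)| = 62/(2(2u + 12)) < 62/(2·2u) = (31/2)/u.
Thus |(7u + 11)/(2u + 12) − (7/2)| < ε whenever u > (31/2)/ε.
Take K = (31/2)/ε. If u > K then |(7u + 11)/(2u + 12) − (7/2)| < (31/2)/u < ε.

K = (31/2)/ε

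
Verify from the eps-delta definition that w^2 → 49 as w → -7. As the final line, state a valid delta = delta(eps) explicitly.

delta = min(2, eps/16)

Let eps > 0 be given. We seek delta > 0 with 0 < |w + 7| < delta ⇒ |w^2 − 49| < eps.
Factor: w^2 − 49 = (w + 7)(w - 7), so |w^2 − 49| = |w + 7|·|w - 7|.
Impose delta ≤ 2 so that |w| < 9; then |w - 7| ≤ 16.
Hence |w^2 − 49| ≤ 16|w + 7|, which is < eps once |w + 7| < eps/16.
Take delta = min(2, eps/16). If 0 < |w + 7| < delta then both bounds hold and |w^2 − 49| ≤ 16|w + 7| < 16·(eps/16) = eps.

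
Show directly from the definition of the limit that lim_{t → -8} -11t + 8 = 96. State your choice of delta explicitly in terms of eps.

delta = eps/11

Fix eps > 0. We need delta > 0 so that 0 < |t + 8| < delta implies |(-11t + 8) − 96| < eps.
|(-11t + 8) − 96| = |-11t - 88| = 11|t + 8|.
So 11|t + 8| < eps exactly when |t + 8| < eps/11.
Take delta = eps/11. If 0 < |t + 8| < delta then |(-11t + 8) − 96| = 11|t + 8| < 11·(eps/11) = eps.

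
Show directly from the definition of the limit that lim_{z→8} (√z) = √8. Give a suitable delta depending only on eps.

Let eps > 0 be given. We want delta > 0 such that 0 < |z − 8| < delta implies |√z − √8| < eps.
Rationalise: √z − √8 = (z − 8)/(√z + √8), so |√z − √8| = |z − 8|/(√z + √8).
Restrict delta ≤ 8 so that |z − 8| < 8 forces z > 0, and then √z + √8 > √8.
Hence |√z − √8| < |z − 8|/√8, which is < eps once |z − 8| < √8·eps.
Take delta = min(8, √8·eps). If 0 < |z − 8| < delta then z > 0 and |√z − √8| < |z − 8|/√8 < eps.

delta = min(8, √8·eps)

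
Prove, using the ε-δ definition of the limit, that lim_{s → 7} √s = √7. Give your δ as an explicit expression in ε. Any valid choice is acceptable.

Fix ε > 0. We want δ > 0 such that 0 < |s − 7| < δ implies |√s − √7| < ε.
Multiplying by the conjugate, |√s − √7| = |s − 7|/(√s + √7).
Restrict δ ≤ 7 so that |s − 7| < 7 forces s > 0, and then √s + √7 > √7.
Hence |√s − √7| < |s − 7|/√7, which is < ε once |s − 7| < √7·ε.
Take δ = min(7, √7·ε). If 0 < |s − 7| < δ then s > 0 and |√s − √7| < |s − 7|/√7 < ε.

δ = min(7, √7·ε)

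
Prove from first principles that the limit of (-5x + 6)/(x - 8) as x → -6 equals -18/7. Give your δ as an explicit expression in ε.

Let ε > 0. We want δ > 0 with 0 < |x + 6| < δ ⇒ |(-5x + 6)/(x - 8) + 18/7| < ε.
Combining over a common denominator, (-5x + 6)/(x - 8) + 18/7 = [(-5x + 6)·(-14) − 36·(x - 8)] / [(-14)·(x - 8)] = 34(x + 6) / ((-14)(x - 8)).
So |(-5x + 6)/(x - 8) + 18/7| = 34|x + 6| / (14·|x − 8|).
Restrict δ ≤ 7. Then |x + 6| < 7 gives |x − 8| = |(x + 6) + (-14)| ≥ 14 − 7 = 7.
Hence |(-5x + 6)/(x - 8) + 18/7| < 34|x + 6|/(14·7) = (17/49)|x + 6|, which is < ε once |x + 6| < (49/17)ε.
Take δ = min(7, (49/17)ε). Then 0 < |x + 6| < δ forces both bounds, so |(-5x + 6)/(x - 8) + 18/7| < ε.

δ = min(7, (49/17)ε)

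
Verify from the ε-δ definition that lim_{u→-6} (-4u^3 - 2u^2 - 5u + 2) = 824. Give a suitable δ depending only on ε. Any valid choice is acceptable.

Let ε > 0. We want δ > 0 such that 0 < |u + 6| < δ implies |(-4u^3 - 2u^2 - 5u + 2) − 824| < ε.
(-4u^3 - 2u^2 - 5u + 2) − 824 = -4u^3 - 2u^2 - 5u - 822 = (u + 6)(-4u^2 + 22u - 137).
So |(-4u^3 - 2u^2 - 5u + 2) − 824| = |u + 6|·|-4u^2 + 22u - 137|.
Assume first that |u + 6| < 1, so |u| < 7. Then |-4u^2 + 22u - 137| ≤ 4·7^2 + 22·7 + 137 = 487.
Hence |(-4u^3 - 2u^2 - 5u + 2) − 824| ≤ 487|u + 6| < ε provided |u + 6| < ε/487.
Take δ = min(1, ε/487). Then 0 < |u + 6| < δ gives both |u + 6| < 1 and |u + 6| < ε/487, so |(-4u^3 - 2u^2 - 5u + 2) − 824| < ε.

δ = min(1, ε/487)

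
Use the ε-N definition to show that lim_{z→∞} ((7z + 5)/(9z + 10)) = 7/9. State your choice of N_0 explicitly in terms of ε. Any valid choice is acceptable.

Suppose ε > 0. We seek N_0 > 0 such that z > N_0 implies |(7z + 5)/(9z + 10) − (7/9)| < ε.
(7z + 5)/(9z + 10) − (7/9) = (9(7z + 5) − 7(9z + 10)) / (9(9z + 10)) = -25/(9(9z + 10)).
For z > 0 we have 9z + 10 > 9z, so |(7z + 5)/(9z + 10) − (7/9)| = 25/(9(9z + 10)) < 25/(9·9z) = (25/81)/z.
Thus |(7z + 5)/(9z + 10) − (7/9)| < ε whenever z > (25/81)/ε.
Take N_0 = (25/81)/ε. If z > N_0 then |(7z + 5)/(9z + 10) − (7/9)| < (25/81)/z < ε.

N_0 = (25/81)/ε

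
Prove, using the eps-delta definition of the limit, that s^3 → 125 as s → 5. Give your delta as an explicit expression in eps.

delta = min(1, eps/91)

Suppose eps > 0. We seek delta > 0 with 0 < |s − 5| < delta ⇒ |s^3 − 125| < eps.
Factor: s^3 − 125 = (s − 5)(s^2 + 5s + 25), so |s^3 − 125| = |s − 5|·|s^2 + 5s + 25|.
Restrict delta ≤ 1. Then |s − 5| < 1 gives |s| < 6, so by the triangle inequality |s^2 + 5s + 25| ≤ 6^2 + 5·6 + 25 = 91.
Hence |s^3 − 125| ≤ 91|s − 5|, which is < eps once |s − 5| < eps/91.
Take delta = min(1, eps/91). If 0 < |s − 5| < delta then both bounds hold and |s^3 − 125| ≤ 91|s − 5| < 91·(eps/91) = eps.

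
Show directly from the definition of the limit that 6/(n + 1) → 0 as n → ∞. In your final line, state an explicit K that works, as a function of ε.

Suppose ε > 0. For n ≥ 1, |6/(n + 1) − 0| = 6/(n + 1) ≤ 6/n.
We need 6/n < ε, i.e. n > 6/ε.
Take K = 6/ε. If n > K then |6/(n + 1)| ≤ 6/n < ε.

K = 6/ε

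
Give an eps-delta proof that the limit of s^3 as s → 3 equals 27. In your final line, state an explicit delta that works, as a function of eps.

delta = min(2, eps/49)

Let eps > 0. We seek delta > 0 with 0 < |s − 3| < delta ⇒ |s^3 − 27| < eps.
Factor: s^3 − 27 = (s − 3)(s^2 + 3s + 9), so |s^3 − 27| = |s − 3|·|s^2 + 3s + 9|.
Restrict delta ≤ 2. Then |s − 3| < 2 gives |s| < 5, so by the triangle inequality |s^2 + 3s + 9| ≤ 5^2 + 3·5 + 9 = 49.
Hence |s^3 − 27| ≤ 49|s − 3|, which is < eps once |s − 3| < eps/49.
Take delta = min(2, eps/49). If 0 < |s − 3| < delta then both bounds hold and |s^3 − 27| ≤ 49|s − 3| < 49·(eps/49) = eps.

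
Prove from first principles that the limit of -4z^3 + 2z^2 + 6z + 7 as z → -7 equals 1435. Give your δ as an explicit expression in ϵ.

Fix ϵ > 0. We want δ > 0 such that 0 < |z + 7| < δ implies |(-4z^3 + 2z^2 + 6z + 7) − 1435| < ϵ.
(-4z^3 + 2z^2 + 6z + 7) − 1435 = -4z^3 + 2z^2 + 6z - 1428 = (z + 7)(-4z^2 + 30z - 204).
So |(-4z^3 + 2z^2 + 6z + 7) − 1435| = |z + 7|·|-4z^2 + 30z - 204|.
Require δ ≤ 1. Then |z + 7| < 1 gives |z| < 8, and by the triangle inequality |-4z^2 + 30z - 204| ≤ 4·8^2 + 30·8 + 204 = 700.
Hence |(-4z^3 + 2z^2 + 6z + 7) − 1435| ≤ 700|z + 7| < ϵ provided |z + 7| < ϵ/700.
Choosing δ = min(1, ϵ/700) ensures both conditions, hence |(-4z^3 + 2z^2 + 6z + 7) − 1435| < ϵ.

δ = min(1, ϵ/700)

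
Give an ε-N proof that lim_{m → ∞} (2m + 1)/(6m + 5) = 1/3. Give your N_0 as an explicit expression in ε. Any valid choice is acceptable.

Let ε > 0 be given. For m ≥ 1, |(2m + 1)/(6m + 5) − (1/3)| = |-4|/(6(6m + 5)) = 4/(6(6m + 5)).
Since 6m + 5 ≥ 6m for m ≥ 1, this is ≤ 4/(6·6m) = (1/9)/m.
So |(2m + 1)/(6m + 5) − (1/3)| < ε whenever m > (1/9)/ε.
Take N_0 = (1/9)/ε. If m > N_0 then |(2m + 1)/(6m + 5) − (1/3)| ≤ (1/9)/m < ε.

N_0 = (1/9)/ε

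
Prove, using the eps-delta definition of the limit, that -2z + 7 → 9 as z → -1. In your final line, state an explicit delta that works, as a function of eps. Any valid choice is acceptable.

delta = eps/2

Let eps > 0 be given. We need delta > 0 so that 0 < |z + 1| < delta implies |(-2z + 7) − 9| < eps.
|(-2z + 7) − 9| = |-2z - 2| = 2|z + 1|.
So 2|z + 1| < eps exactly when |z + 1| < eps/2.
Choosing delta = eps/2 gives |(-2z + 7) − 9| = 2|z + 1| < eps whenever |z + 1| < delta.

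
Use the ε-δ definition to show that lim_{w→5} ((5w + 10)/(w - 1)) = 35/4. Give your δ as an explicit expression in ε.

δ = min(2, (8/15)ε)

Let ε > 0 be given. We want δ > 0 with 0 < |w − 5| < δ ⇒ |(5w + 10)/(w - 1) − (35/4)| < ε.
Combining over a common denominator, (5w + 10)/(w - 1) − (35/4) = [(5w + 10)·4 − 35·(w - 1)] / [4·(w - 1)] = -15(w − 5) / (4(w - 1)).
So |(5w + 10)/(w - 1) − (35/4)| = 15|w − 5| / (4·|w − 1|).
Restrict δ ≤ 2. Then |w − 5| < 2 gives |w − 1| = |(w − 5) + 4| ≥ 4 − 2 = 2.
Hence |(5w + 10)/(w - 1) − (35/4)| < 15|w − 5|/(4·2) = (15/8)|w − 5|, which is < ε once |w − 5| < (8/15)ε.
Take δ = min(2, (8/15)ε). Then 0 < |w − 5| < δ forces both bounds, so |(5w + 10)/(w - 1) − (35/4)| < ε.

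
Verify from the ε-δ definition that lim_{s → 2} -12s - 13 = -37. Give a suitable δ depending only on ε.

Fix ε > 0. We need δ > 0 so that 0 < |s − 2| < δ implies |(-12s - 13) + 37| < ε.
Since (-12s - 13) + 37 = -12(s − 2), we have |(-12s - 13) + 37| = 12|s − 2|.
Thus it suffices that |s − 2| < ε/12.
Take δ = ε/12. If 0 < |s − 2| < δ then |(-12s - 13) + 37| = 12|s − 2| < 12·(ε/12) = ε.

δ = ε/12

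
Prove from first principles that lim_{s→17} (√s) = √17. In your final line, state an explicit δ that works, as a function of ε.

δ = min(17, √17·ε)

Suppose ε > 0. We want δ > 0 such that 0 < |s − 17| < δ implies |√s − √17| < ε.
Multiplying by the conjugate, |√s − √17| = |s − 17|/(√s + √17).
Restrict δ ≤ 17 so that |s − 17| < 17 forces s > 0, and then √s + √17 > √17.
Hence |√s − √17| < |s − 17|/√17, which is < ε once |s − 17| < √17·ε.
Take δ = min(17, √17·ε). If 0 < |s − 17| < δ then s > 0 and |√s − √17| < |s − 17|/√17 < ε.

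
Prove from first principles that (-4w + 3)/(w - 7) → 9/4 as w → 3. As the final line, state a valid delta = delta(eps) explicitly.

Let eps > 0 be given. We want delta > 0 with 0 < |w − 3| < delta ⇒ |(-4w + 3)/(w - 7) − (9/4)| < eps.
Combining over a common denominator, (-4w + 3)/(w - 7) − (9/4) = [(-4w + 3)·(-4) − (-9)·(w - 7)] / [(-4)·(w - 7)] = 25(w − 3) / ((-4)(w - 7)).
So |(-4w + 3)/(w - 7) − (9/4)| = 25|w − 3| / (4·|w − 7|).
Restrict delta ≤ 2. Then |w − 3| < 2 gives |w − 7| = |(w − 3) + (-4)| ≥ 4 − 2 = 2.
Hence |(-4w + 3)/(w - 7) − (9/4)| < 25|w − 3|/(4·2) = (25/8)|w − 3|, which is < eps once |w − 3| < (8/25)eps.
Take delta = min(2, (8/25)eps). Then 0 < |w − 3| < delta forces both bounds, so |(-4w + 3)/(w - 7) − (9/4)| < eps.

delta = min(2, (8/25)eps)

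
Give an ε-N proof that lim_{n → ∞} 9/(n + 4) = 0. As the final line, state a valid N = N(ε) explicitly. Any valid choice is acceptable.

N = 9/ε

Let ε > 0. For n ≥ 1, |9/(n + 4) − 0| = 9/(n + 4) ≤ 9/n.
We need 9/n < ε, i.e. n > 9/ε.
Take N = 9/ε. If n > N then |9/(n + 4)| ≤ 9/n < ε.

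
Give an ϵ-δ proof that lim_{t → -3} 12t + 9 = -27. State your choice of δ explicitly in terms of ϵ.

Fix ϵ > 0. We need δ > 0 so that 0 < |t + 3| < δ implies |(12t + 9) + 27| < ϵ.
Since (12t + 9) + 27 = 12(t + 3), we have |(12t + 9) + 27| = 12|t + 3|.
Thus it suffices that |t + 3| < ϵ/12.
Take δ = ϵ/12. If 0 < |t + 3| < δ then |(12t + 9) + 27| = 12|t + 3| < 12·(ϵ/12) = ϵ.

δ = ϵ/12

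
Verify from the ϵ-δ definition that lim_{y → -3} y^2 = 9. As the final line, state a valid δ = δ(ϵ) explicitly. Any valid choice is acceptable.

Let ϵ > 0. We seek δ > 0 with 0 < |y + 3| < δ ⇒ |y^2 − 9| < ϵ.
Factor: y^2 − 9 = (y + 3)(y - 3), so |y^2 − 9| = |y + 3|·|y - 3|.
Restrict δ ≤ 2. Then |y + 3| < 2 gives |y| < 5, so by the triangle inequality |y - 3| ≤ 5 + 3 = 8.
Hence |y^2 − 9| ≤ 8|y + 3|, which is < ϵ once |y + 3| < ϵ/8.
Take δ = min(2, ϵ/8). If 0 < |y + 3| < δ then both bounds hold and |y^2 − 9| ≤ 8|y + 3| < 8·(ϵ/8) = ϵ.

δ = min(2, ϵ/8)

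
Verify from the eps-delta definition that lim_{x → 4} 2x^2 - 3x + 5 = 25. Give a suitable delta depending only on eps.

delta = min(1, eps/15)

Let eps > 0. We want delta > 0 such that 0 < |x − 4| < delta implies |(2x^2 - 3x + 5) − 25| < eps.
(2x^2 - 3x + 5) − 25 = 2x^2 - 3x - 20 = (x − 4)(2x + 5).
So |(2x^2 - 3x + 5) − 25| = |x − 4|·|2x + 5|.
Require delta ≤ 1. Then |x − 4| < 1 gives |x| < 5, and by the triangle inequality |2x + 5| ≤ 2·5 + 5 = 15.
Hence |(2x^2 - 3x + 5) − 25| ≤ 15|x − 4| < eps provided |x − 4| < eps/15.
Take delta = min(1, eps/15). Then 0 < |x − 4| < delta gives both |x − 4| < 1 and |x − 4| < eps/15, so |(2x^2 - 3x + 5) − 25| < eps.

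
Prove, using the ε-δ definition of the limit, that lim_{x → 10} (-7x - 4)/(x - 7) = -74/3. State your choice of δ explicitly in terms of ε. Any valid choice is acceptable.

Let ε > 0. We want δ > 0 with 0 < |x − 10| < δ ⇒ |(-7x - 4)/(x - 7) + 74/3| < ε.
Combining over a common denominator, (-7x - 4)/(x - 7) + 74/3 = [(-7x - 4)·3 − (-74)·(x - 7)] / [3·(x - 7)] = 53(x − 10) / (3(x - 7)).
So |(-7x - 4)/(x - 7) + 74/3| = 53|x − 10| / (3·|x − 7|).
Restrict δ ≤ 3/2. Then |x − 10| < 3/2 gives |x − 7| = |(x − 10) + 3| ≥ 3 − 3/2 = 3/2.
Hence |(-7x - 4)/(x - 7) + 74/3| < 53|x − 10|/(3·(3/2)) = (106/9)|x − 10|, which is < ε once |x − 10| < (9/106)ε.
Take δ = min(3/2, (9/106)ε). Then 0 < |x − 10| < δ forces both bounds, so |(-7x - 4)/(x - 7) + 74/3| < ε.

δ = min(3/2, (9/106)ε)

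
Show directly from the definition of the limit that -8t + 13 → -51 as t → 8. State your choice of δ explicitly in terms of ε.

Let ε > 0. We need δ > 0 so that 0 < |t − 8| < δ implies |(-8t + 13) + 51| < ε.
Since (-8t + 13) + 51 = -8(t − 8), we have |(-8t + 13) + 51| = 8|t − 8|.
Thus it suffices that |t − 8| < ε/8.
Take δ = ε/8. If 0 < |t − 8| < δ then |(-8t + 13) + 51| = 8|t − 8| < 8·(ε/8) = ε.

δ = ε/8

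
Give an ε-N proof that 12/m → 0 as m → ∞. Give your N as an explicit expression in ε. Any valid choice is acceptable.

Suppose ε > 0. For m ≥ 1, |12/m − 0| = 12/(m) ≤ 12/m.
We need 12/m < ε, i.e. m > 12/ε.
Take N = 12/ε. If m > N then |12/m| ≤ 12/m < ε.

N = 12/ε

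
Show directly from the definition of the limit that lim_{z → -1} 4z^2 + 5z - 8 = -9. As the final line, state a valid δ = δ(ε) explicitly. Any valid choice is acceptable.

δ = min(2, ε/13)

Let ε > 0. We want δ > 0 such that 0 < |z + 1| < δ implies |(4z^2 + 5z - 8) + 9| < ε.
(4z^2 + 5z - 8) + 9 = 4z^2 + 5z + 1 = (z + 1)(4z + 1).
So |(4z^2 + 5z - 8) + 9| = |z + 1|·|4z + 1|.
Assume first that |z + 1| < 2, so |z| < 3. Then |4z + 1| ≤ 4·3 + 1 = 13.
Hence |(4z^2 + 5z - 8) + 9| ≤ 13|z + 1| < ε provided |z + 1| < ε/13.
Take δ = min(2, ε/13). Then 0 < |z + 1| < δ gives both |z + 1| < 2 and |z + 1| < ε/13, so |(4z^2 + 5z - 8) + 9| < ε.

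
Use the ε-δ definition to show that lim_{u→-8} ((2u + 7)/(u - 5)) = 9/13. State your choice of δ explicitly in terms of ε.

δ = min(13/2, (169/34)ε)

Let ε > 0 be given. We want δ > 0 with 0 < |u + 8| < δ ⇒ |(2u + 7)/(u - 5) − (9/13)| < ε.
Combining over a common denominator, (2u + 7)/(u - 5) − (9/13) = [(2u + 7)·(-13) − (-9)·(u - 5)] / [(-13)·(u - 5)] = -17(u + 8) / ((-13)(u - 5)).
So |(2u + 7)/(u - 5) − (9/13)| = 17|u + 8| / (13·|u − 5|).
Require δ ≤ 13/2, so |u − 5| ≥ |-13| − |u + 8| > 13 − 13/2 = 13/2.
Hence |(2u + 7)/(u - 5) − (9/13)| < 17|u + 8|/(13·(13/2)) = (34/169)|u + 8|, which is < ε once |u + 8| < (169/34)ε.
Take δ = min(13/2, (169/34)ε). Then 0 < |u + 8| < δ forces both bounds, so |(2u + 7)/(u - 5) − (9/13)| < ε.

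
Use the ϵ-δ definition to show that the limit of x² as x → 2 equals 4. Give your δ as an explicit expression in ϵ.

δ = min(1, ϵ/5)

Let ϵ > 0 be given. We seek δ > 0 with 0 < |x − 2| < δ ⇒ |x² − 4| < ϵ.
Factor: x² − 4 = (x − 2)(x + 2), so |x² − 4| = |x − 2|·|x + 2|.
Impose δ ≤ 1 so that |x| < 3; then |x + 2| ≤ 5.
Hence |x² − 4| ≤ 5|x − 2|, which is < ϵ once |x − 2| < ϵ/5.
Take δ = min(1, ϵ/5). If 0 < |x − 2| < δ then both bounds hold and |x² − 4| ≤ 5|x − 2| < 5·(ϵ/5) = ϵ.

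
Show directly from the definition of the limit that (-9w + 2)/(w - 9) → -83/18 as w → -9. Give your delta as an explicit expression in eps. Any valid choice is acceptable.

Let eps > 0. We want delta > 0 with 0 < |w + 9| < delta ⇒ |(-9w + 2)/(w - 9) + 83/18| < eps.
Combining over a common denominator, (-9w + 2)/(w - 9) + 83/18 = [(-9w + 2)·(-18) − 83·(w - 9)] / [(-18)·(w - 9)] = 79(w + 9) / ((-18)(w - 9)).
So |(-9w + 2)/(w - 9) + 83/18| = 79|w + 9| / (18·|w − 9|).
Restrict delta ≤ 9. Then |w + 9| < 9 gives |w − 9| = |(w + 9) + (-18)| ≥ 18 − 9 = 9.
Hence |(-9w + 2)/(w - 9) + 83/18| < 79|w + 9|/(18·9) = (79/162)|w + 9|, which is < eps once |w + 9| < (162/79)eps.
Take delta = min(9, (162/79)eps). Then 0 < |w + 9| < delta forces both bounds, so |(-9w + 2)/(w - 9) + 83/18| < eps.

delta = min(9, (162/79)eps)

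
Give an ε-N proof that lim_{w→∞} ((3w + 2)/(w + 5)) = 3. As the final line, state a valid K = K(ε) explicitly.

Let ε > 0 be given. We seek K > 0 such that w > K implies |(3w + 2)/(w + 5) − 3| < ε.
(3w + 2)/(w + 5) − 3 = ((3w + 2) − 3(w + 5)) / ((w + 5)) = -13/((w + 5)).
For w > 0 we have w + 5 > w, so |(3w + 2)/(w + 5) − 3| = 13/((w + 5)) < 13/(w) = 13/w.
Thus |(3w + 2)/(w + 5) − 3| < ε whenever w > 13/ε.
Take K = 13/ε. If w > K then |(3w + 2)/(w + 5) − 3| < 13/w < ε.

K = 13/ε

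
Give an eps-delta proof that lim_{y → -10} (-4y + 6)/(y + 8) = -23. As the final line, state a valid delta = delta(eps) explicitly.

Let eps > 0. We want delta > 0 with 0 < |y + 10| < delta ⇒ |(-4y + 6)/(y + 8) + 23| < eps.
Combining over a common denominator, (-4y + 6)/(y + 8) + 23 = [(-4y + 6)·(-2) − 46·(y + 8)] / [(-2)·(y + 8)] = -38(y + 10) / ((-2)(y + 8)).
So |(-4y + 6)/(y + 8) + 23| = 38|y + 10| / (2·|y + 8|).
Require delta ≤ 1, so |y + 8| ≥ |-2| − |y + 10| > 2 − 1 = 1.
Hence |(-4y + 6)/(y + 8) + 23| < 38|y + 10|/(2·1) = 19|y + 10|, which is < eps once |y + 10| < (1/19)eps.
Take delta = min(1, (1/19)eps). Then 0 < |y + 10| < delta forces both bounds, so |(-4y + 6)/(y + 8) + 23| < eps.

delta = min(1, (1/19)eps)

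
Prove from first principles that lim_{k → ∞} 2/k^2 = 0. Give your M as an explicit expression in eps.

Let eps > 0 be given. For k ≥ 1, |2/k^2 − 0| = 2/k^2.
2/k^2 < eps ⇔ k^2 > 2/eps ⇔ k > (2/eps)^{1/2}.
Take M = (2/eps)^{1/2}. Then k > M implies 2/k^2 < eps.

M = (2/eps)^{1/2}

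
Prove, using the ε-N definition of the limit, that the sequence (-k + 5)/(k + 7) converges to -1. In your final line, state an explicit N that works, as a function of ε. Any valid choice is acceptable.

N = 12/ε

Fix ε > 0. For k ≥ 1, |(-k + 5)/(k + 7) + 1| = |12|/((k + 7)) = 12/((k + 7)).
Since k + 7 ≥ k for k ≥ 1, this is ≤ 12/(k) = 12/k.
So |(-k + 5)/(k + 7) + 1| < ε whenever k > 12/ε.
Take N = 12/ε. If k > N then |(-k + 5)/(k + 7) + 1| ≤ 12/k < ε.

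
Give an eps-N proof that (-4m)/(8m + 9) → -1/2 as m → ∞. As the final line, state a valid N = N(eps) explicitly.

Suppose eps > 0. For m ≥ 1, |(-4m)/(8m + 9) + 1/2| = |36|/(8(8m + 9)) = 36/(8(8m + 9)).
Since 8m + 9 ≥ 8m for m ≥ 1, this is ≤ 36/(8·8m) = (9/16)/m.
So |(-4m)/(8m + 9) + 1/2| < eps whenever m > (9/16)/eps.
Take N = (9/16)/eps. If m > N then |(-4m)/(8m + 9) + 1/2| ≤ (9/16)/m < eps.

N = (9/16)/eps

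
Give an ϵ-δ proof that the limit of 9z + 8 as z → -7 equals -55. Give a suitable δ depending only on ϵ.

Fix ϵ > 0. We need δ > 0 so that 0 < |z + 7| < δ implies |(9z + 8) + 55| < ϵ.
|(9z + 8) + 55| = |9z + 63| = 9|z + 7|.
Thus it suffices that |z + 7| < ϵ/9.
Choosing δ = ϵ/9 gives |(9z + 8) + 55| = 9|z + 7| < ϵ whenever |z + 7| < δ.

δ = ϵ/9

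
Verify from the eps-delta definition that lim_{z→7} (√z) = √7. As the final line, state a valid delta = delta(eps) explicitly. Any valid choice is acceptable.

Let eps > 0. We want delta > 0 such that 0 < |z − 7| < delta implies |√z − √7| < eps.
Multiplying by the conjugate, |√z − √7| = |z − 7|/(√z + √7).
Restrict delta ≤ 7 so that |z − 7| < 7 forces z > 0, and then √z + √7 > √7.
Hence |√z − √7| < |z − 7|/√7, which is < eps once |z − 7| < √7·eps.
Take delta = min(7, √7·eps). If 0 < |z − 7| < delta then z > 0 and |√z − √7| < |z − 7|/√7 < eps.

delta = min(7, √7·eps)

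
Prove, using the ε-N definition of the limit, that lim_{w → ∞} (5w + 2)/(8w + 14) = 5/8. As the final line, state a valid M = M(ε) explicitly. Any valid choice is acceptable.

M = (27/32)/ε

Let ε > 0. We seek M > 0 such that w > M implies |(5w + 2)/(8w + 14) − (5/8)| < ε.
(5w + 2)/(8w + 14) − (5/8) = (8(5w + 2) − 5(8w + 14)) / (8(8w + 14)) = -54/(8(8w + 14)).
For w > 0 we have 8w + 14 > 8w, so |(5w + 2)/(8w + 14) − (5/8)| = 54/(8(8w + 14)) < 54/(8·8w) = (27/32)/w.
Thus |(5w + 2)/(8w + 14) − (5/8)| < ε whenever w > (27/32)/ε.
Take M = (27/32)/ε. If w > M then |(5w + 2)/(8w + 14) − (5/8)| < (27/32)/w < ε.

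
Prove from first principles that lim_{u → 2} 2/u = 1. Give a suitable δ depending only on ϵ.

Let ϵ > 0 be given. We seek δ > 0 such that 0 < |u − 2| < δ implies |2/u − 1| < ϵ.
|2/u − 1| = 2·|2 − u|/(2·|u|) = 2|u − 2|/(2|u|).
Restrict δ ≤ 1. Then |u − 2| < 1 gives |u| > 1, so 2|u| > 2.
Then |2/u − 1| < 2|u − 2|/2, which is < ϵ when |u − 2| < ϵ.
Take δ = min(1, ϵ). Then 0 < |u − 2| < δ gives both |u − 2| < 1 and |u − 2| < ϵ, so |2/u − 1| < ϵ.

δ = min(1, ϵ)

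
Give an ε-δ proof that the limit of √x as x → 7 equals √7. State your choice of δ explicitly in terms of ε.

δ = min(7, √7·ε)

Let ε > 0 be given. We want δ > 0 such that 0 < |x − 7| < δ implies |√x − √7| < ε.
Rationalise: √x − √7 = (x − 7)/(√x + √7), so |√x − √7| = |x − 7|/(√x + √7).
Restrict δ ≤ 7 so that |x − 7| < 7 forces x > 0, and then √x + √7 > √7.
Hence |√x − √7| < |x − 7|/√7, which is < ε once |x − 7| < √7·ε.
Take δ = min(7, √7·ε). If 0 < |x − 7| < δ then x > 0 and |√x − √7| < |x − 7|/√7 < ε.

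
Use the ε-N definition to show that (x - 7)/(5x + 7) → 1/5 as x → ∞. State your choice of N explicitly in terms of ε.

Let ε > 0 be given. We seek N > 0 such that x > N implies |(x - 7)/(5x + 7) − (1/5)| < ε.
(x - 7)/(5x + 7) − (1/5) = (5(x - 7) − (5x + 7)) / (5(5x + 7)) = -42/(5(5x + 7)).
For x > 0 we have 5x + 7 > 5x, so |(x - 7)/(5x + 7) − (1/5)| = 42/(5(5x + 7)) < 42/(5·5x) = (42/25)/x.
Thus |(x - 7)/(5x + 7) − (1/5)| < ε whenever x > (42/25)/ε.
Take N = (42/25)/ε. If x > N then |(x - 7)/(5x + 7) − (1/5)| < (42/25)/x < ε.

N = (42/25)/ε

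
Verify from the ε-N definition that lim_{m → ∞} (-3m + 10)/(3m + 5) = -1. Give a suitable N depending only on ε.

Let ε > 0 be given. For m ≥ 1, |(-3m + 10)/(3m + 5) + 1| = |45|/(3(3m + 5)) = 45/(3(3m + 5)).
Since 3m + 5 ≥ 3m for m ≥ 1, this is ≤ 45/(3·3m) = 5/m.
So |(-3m + 10)/(3m + 5) + 1| < ε whenever m > 5/ε.
Take N = 5/ε. If m > N then |(-3m + 10)/(3m + 5) + 1| ≤ 5/m < ε.

N = 5/ε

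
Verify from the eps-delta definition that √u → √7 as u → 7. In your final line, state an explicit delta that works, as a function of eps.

Let eps > 0. We want delta > 0 such that 0 < |u − 7| < delta implies |√u − √7| < eps.
Multiplying by the conjugate, |√u − √7| = |u − 7|/(√u + √7).
Restrict delta ≤ 7 so that |u − 7| < 7 forces u > 0, and then √u + √7 > √7.
Hence |√u − √7| < |u − 7|/√7, which is < eps once |u − 7| < √7·eps.
Take delta = min(7, √7·eps). If 0 < |u − 7| < delta then u > 0 and |√u − √7| < |u − 7|/√7 < eps.

delta = min(7, √7·eps)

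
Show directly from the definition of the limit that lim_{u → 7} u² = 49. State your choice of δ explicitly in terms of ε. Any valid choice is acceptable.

δ = min(1, ε/15)

Let ε > 0. We seek δ > 0 with 0 < |u − 7| < δ ⇒ |u² − 49| < ε.
Factor: u² − 49 = (u − 7)(u + 7), so |u² − 49| = |u − 7|·|u + 7|.
Restrict δ ≤ 1. Then |u − 7| < 1 gives |u| < 8, so by the triangle inequality |u + 7| ≤ 8 + 7 = 15.
Hence |u² − 49| ≤ 15|u − 7|, which is < ε once |u − 7| < ε/15.
Take δ = min(1, ε/15). If 0 < |u − 7| < δ then both bounds hold and |u² − 49| ≤ 15|u − 7| < 15·(ε/15) = ε.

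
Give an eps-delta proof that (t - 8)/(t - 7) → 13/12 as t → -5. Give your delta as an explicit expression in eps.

delta = min(6, 72eps)

Fix eps > 0. We want delta > 0 with 0 < |t + 5| < delta ⇒ |(t - 8)/(t - 7) − (13/12)| < eps.
Combining over a common denominator, (t - 8)/(t - 7) − (13/12) = [(t - 8)·(-12) − (-13)·(t - 7)] / [(-12)·(t - 7)] = 1(t + 5) / ((-12)(t - 7)).
So |(t - 8)/(t - 7) − (13/12)| = |t + 5| / (12·|t − 7|).
Restrict delta ≤ 6. Then |t + 5| < 6 gives |t − 7| = |(t + 5) + (-12)| ≥ 12 − 6 = 6.
Hence |(t - 8)/(t - 7) − (13/12)| < |t + 5|/(12·6) = (1/72)|t + 5|, which is < eps once |t + 5| < 72eps.
Take delta = min(6, 72eps). Then 0 < |t + 5| < delta forces both bounds, so |(t - 8)/(t - 7) − (13/12)| < eps.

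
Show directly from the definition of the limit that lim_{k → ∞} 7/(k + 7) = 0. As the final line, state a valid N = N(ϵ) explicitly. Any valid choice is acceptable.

N = 7/ϵ

Let ϵ > 0. For k ≥ 1, |7/(k + 7) − 0| = 7/(k + 7) ≤ 7/k.
We need 7/k < ϵ, i.e. k > 7/ϵ.
Take N = 7/ϵ. If k > N then |7/(k + 7)| ≤ 7/k < ϵ.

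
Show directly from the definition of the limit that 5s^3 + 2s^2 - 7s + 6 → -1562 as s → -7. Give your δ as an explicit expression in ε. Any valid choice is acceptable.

δ = min(1, ε/808)

Let ε > 0. We want δ > 0 such that 0 < |s + 7| < δ implies |(5s^3 + 2s^2 - 7s + 6) + 1562| < ε.
(5s^3 + 2s^2 - 7s + 6) + 1562 = 5s^3 + 2s^2 - 7s + 1568 = (s + 7)(5s^2 - 33s + 224).
So |(5s^3 + 2s^2 - 7s + 6) + 1562| = |s + 7|·|5s^2 - 33s + 224|.
Require δ ≤ 1. Then |s + 7| < 1 gives |s| < 8, and by the triangle inequality |5s^2 - 33s + 224| ≤ 5·8^2 + 33·8 + 224 = 808.
Hence |(5s^3 + 2s^2 - 7s + 6) + 1562| ≤ 808|s + 7| < ε provided |s + 7| < ε/808.
Choosing δ = min(1, ε/808) ensures both conditions, hence |(5s^3 + 2s^2 - 7s + 6) + 1562| < ε.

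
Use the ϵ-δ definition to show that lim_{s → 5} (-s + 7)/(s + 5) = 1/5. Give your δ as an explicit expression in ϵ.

δ = min(5, (25/6)ϵ)

Fix ϵ > 0. We want δ > 0 with 0 < |s − 5| < δ ⇒ |(-s + 7)/(s + 5) − (1/5)| < ϵ.
Combining over a common denominator, (-s + 7)/(s + 5) − (1/5) = [(-s + 7)·10 − 2·(s + 5)] / [10·(s + 5)] = -12(s − 5) / (10(s + 5)).
So |(-s + 7)/(s + 5) − (1/5)| = 12|s − 5| / (10·|s + 5|).
Restrict δ ≤ 5. Then |s − 5| < 5 gives |s + 5| = |(s − 5) + 10| ≥ 10 − 5 = 5.
Hence |(-s + 7)/(s + 5) − (1/5)| < 12|s − 5|/(10·5) = (6/25)|s − 5|, which is < ϵ once |s − 5| < (25/6)ϵ.
Take δ = min(5, (25/6)ϵ). Then 0 < |s − 5| < δ forces both bounds, so |(-s + 7)/(s + 5) − (1/5)| < ϵ.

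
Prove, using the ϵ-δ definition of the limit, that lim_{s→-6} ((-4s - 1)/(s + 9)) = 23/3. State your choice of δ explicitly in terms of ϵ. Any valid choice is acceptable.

Suppose ϵ > 0. We want δ > 0 with 0 < |s + 6| < δ ⇒ |(-4s - 1)/(s + 9) − (23/3)| < ϵ.
Combining over a common denominator, (-4s - 1)/(s + 9) − (23/3) = [(-4s - 1)·3 − 23·(s + 9)] / [3·(s + 9)] = -35(s + 6) / (3(s + 9)).
So |(-4s - 1)/(s + 9) − (23/3)| = 35|s + 6| / (3·|s + 9|).
Require δ ≤ 3/2, so |s + 9| ≥ |3| − |s + 6| > 3 − 3/2 = 3/2.
Hence |(-4s - 1)/(s + 9) − (23/3)| < 35|s + 6|/(3·(3/2)) = (70/9)|s + 6|, which is < ϵ once |s + 6| < (9/70)ϵ.
Take δ = min(3/2, (9/70)ϵ). Then 0 < |s + 6| < δ forces both bounds, so |(-4s - 1)/(s + 9) − (23/3)| < ϵ.

δ = min(3/2, (9/70)ϵ)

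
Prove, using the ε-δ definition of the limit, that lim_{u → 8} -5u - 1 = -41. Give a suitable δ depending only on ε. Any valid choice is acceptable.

δ = ε/5

Let ε > 0. We need δ > 0 so that 0 < |u − 8| < δ implies |(-5u - 1) + 41| < ε.
|(-5u - 1) + 41| = |-5u + 40| = 5|u − 8|.
So 5|u − 8| < ε exactly when |u − 8| < ε/5.
Choosing δ = ε/5 gives |(-5u - 1) + 41| = 5|u − 8| < ε whenever |u − 8| < δ.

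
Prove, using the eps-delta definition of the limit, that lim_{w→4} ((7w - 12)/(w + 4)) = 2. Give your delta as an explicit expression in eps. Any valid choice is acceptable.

Let eps > 0 be given. We want delta > 0 with 0 < |w − 4| < delta ⇒ |(7w - 12)/(w + 4) − 2| < eps.
Combining over a common denominator, (7w - 12)/(w + 4) − 2 = [(7w - 12)·8 − 16·(w + 4)] / [8·(w + 4)] = 40(w − 4) / (8(w + 4)).
So |(7w - 12)/(w + 4) − 2| = 40|w − 4| / (8·|w + 4|).
Restrict delta ≤ 4. Then |w − 4| < 4 gives |w + 4| = |(w − 4) + 8| ≥ 8 − 4 = 4.
Hence |(7w - 12)/(w + 4) − 2| < 40|w − 4|/(8·4) = (5/4)|w − 4|, which is < eps once |w − 4| < (4/5)eps.
Take delta = min(4, (4/5)eps). Then 0 < |w − 4| < delta forces both bounds, so |(7w - 12)/(w + 4) − 2| < eps.

delta = min(4, (4/5)eps)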